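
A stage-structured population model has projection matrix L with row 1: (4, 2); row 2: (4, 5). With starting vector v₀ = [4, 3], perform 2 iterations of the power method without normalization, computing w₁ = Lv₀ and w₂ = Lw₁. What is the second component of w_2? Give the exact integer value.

243

w1 = Lv₀ = (22, 31)
w2 = Lw1 = (150, 243)
The requested component of w2 is 243.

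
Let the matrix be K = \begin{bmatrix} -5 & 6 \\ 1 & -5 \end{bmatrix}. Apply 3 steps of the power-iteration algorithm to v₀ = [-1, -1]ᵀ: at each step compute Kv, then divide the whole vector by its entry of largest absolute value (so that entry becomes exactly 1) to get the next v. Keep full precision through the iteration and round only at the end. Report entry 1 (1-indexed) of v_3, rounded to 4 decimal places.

Kv0 = (-1.00000, 4.00000); divide by 4.00000 → v1 = (-0.25000, 1.00000)
Kv1 = (7.25000, -5.25000); divide by 7.25000 → v2 = (1.00000, -0.72414)
Kv2 = (-9.34483, 4.62069); divide by -9.34483 → v3 = (1.00000, -0.49446)
Requested entry of v3: -271/-271 = 1.0000

1.0000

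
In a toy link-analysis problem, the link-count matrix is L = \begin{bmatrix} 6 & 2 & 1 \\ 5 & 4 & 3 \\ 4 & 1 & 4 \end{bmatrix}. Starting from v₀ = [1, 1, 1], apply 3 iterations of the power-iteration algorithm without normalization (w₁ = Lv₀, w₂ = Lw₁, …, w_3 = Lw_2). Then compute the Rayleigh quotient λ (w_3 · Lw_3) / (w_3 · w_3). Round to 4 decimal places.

λ ≈ 9.6888

w1 = Lv₀ = (9, 12, 9)
w2 = Lw1 = (87, 120, 84)
w3 = Lw2 = (846, 1167, 804)
Lw3 = (8214, 11310, 7767)
w3·Lw3 = 846·8214 + 1167·11310 + 804·7767 = 26392482; w3·w3 = 846·846 + 1167·1167 + 804·804 = 2724021
λ ≈ 26392482/2724021 = 9.6888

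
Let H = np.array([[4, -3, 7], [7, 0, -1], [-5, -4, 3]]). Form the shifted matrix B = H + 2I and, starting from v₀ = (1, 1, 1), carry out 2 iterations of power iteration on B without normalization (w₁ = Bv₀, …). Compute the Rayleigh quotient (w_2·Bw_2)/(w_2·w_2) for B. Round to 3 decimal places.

6.234

B = H + 2I has rows (6, -3, 7); (7, 2, -1); (-5, -4, 5)
w1 = Bv₀ = (10, 8, -4)
w2 = Bw1 = (8, 90, -102)
Bw2 = (-936, 338, -910)
w2·Bw2 = 115752; w2·w2 = 18568; μ ≈ 115752/18568 = 6.234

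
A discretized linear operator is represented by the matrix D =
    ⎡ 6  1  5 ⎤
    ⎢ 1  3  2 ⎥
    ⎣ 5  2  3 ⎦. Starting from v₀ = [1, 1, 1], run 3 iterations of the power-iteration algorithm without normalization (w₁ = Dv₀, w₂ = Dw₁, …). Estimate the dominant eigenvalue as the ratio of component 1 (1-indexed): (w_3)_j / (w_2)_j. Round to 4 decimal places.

w1 = Dv₀ = (12, 6, 10)
w2 = Dw1 = (128, 50, 102)
w3 = Dw2 = (1328, 482, 1046)
Ratio at component: 1328 / 128 = 10.3750

λ ≈ 10.3750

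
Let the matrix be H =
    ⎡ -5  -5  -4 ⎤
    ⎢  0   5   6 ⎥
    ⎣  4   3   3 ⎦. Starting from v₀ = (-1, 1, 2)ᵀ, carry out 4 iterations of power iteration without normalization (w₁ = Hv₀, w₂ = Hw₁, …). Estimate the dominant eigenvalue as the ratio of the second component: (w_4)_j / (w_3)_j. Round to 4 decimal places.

6.4403

w1 = Hv₀ = (-8, 17, 5)
w2 = Hw1 = (-65, 115, 34)
w3 = Hw2 = (-386, 779, 187)
w4 = Hw3 = (-2713, 5017, 1354)
Ratio at component: 5017 / 779 = 6.4403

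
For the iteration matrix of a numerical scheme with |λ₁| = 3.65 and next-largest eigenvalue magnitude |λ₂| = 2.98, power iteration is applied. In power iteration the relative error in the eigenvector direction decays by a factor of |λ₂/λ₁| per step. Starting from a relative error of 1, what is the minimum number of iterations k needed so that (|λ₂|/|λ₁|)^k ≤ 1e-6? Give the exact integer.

|λ₂/λ₁| = 2.98/3.65 = 0.81644
Need k ≥ ln(1e-6) / ln(0.81644) = -13.8155 / -0.2028 ≈ 68.123
Smallest integer k satisfying the bound: 69

69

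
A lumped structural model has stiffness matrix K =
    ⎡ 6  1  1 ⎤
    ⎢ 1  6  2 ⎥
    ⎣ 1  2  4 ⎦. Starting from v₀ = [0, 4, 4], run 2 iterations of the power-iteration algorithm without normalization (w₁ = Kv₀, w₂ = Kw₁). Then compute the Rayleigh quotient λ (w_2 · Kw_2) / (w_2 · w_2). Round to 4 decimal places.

7.9567

w1 = Kv₀ = (6·0 + 1·4 + 1·4; 1·0 + 6·4 + 2·4; 1·0 + 2·4 + 4·4) = (8, 32, 24)
w2 = Kw1 = (6·8 + 1·32 + 1·24; 1·8 + 6·32 + 2·24; 1·8 + 2·32 + 4·24) = (104, 248, 168)
Kw2 = (1040, 1928, 1272)
w2·Kw2 = 104·1040 + 248·1928 + 168·1272 = 800000; w2·w2 = 104·104 + 248·248 + 168·168 = 100544
λ ≈ 800000/100544 = 7.9567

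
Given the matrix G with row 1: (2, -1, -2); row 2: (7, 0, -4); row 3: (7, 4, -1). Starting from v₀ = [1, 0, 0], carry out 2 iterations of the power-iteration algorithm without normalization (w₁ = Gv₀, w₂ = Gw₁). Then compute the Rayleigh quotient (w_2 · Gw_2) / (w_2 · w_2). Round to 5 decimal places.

w1 = Gv₀ = (2, 7, 7)
w2 = Gw1 = (-17, -14, 35)
Gw2 = (-90, -259, -210)
w2·Gw2 = (-17)·(-90) + (-14)·(-259) + 35·(-210) = -2194; w2·w2 = (-17)·(-17) + (-14)·(-14) + 35·35 = 1710
λ ≈ -2194/1710 = -1.28304

-1.28304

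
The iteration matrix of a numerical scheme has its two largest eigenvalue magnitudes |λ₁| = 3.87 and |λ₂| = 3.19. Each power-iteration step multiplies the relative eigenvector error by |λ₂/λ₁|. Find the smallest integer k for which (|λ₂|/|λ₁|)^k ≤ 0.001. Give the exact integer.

36

|λ₂/λ₁| = 3.19/3.87 = 0.82429
Need k ≥ ln(0.001) / ln(0.82429) = -6.9078 / -0.1932 ≈ 35.748
Smallest integer k satisfying the bound: 36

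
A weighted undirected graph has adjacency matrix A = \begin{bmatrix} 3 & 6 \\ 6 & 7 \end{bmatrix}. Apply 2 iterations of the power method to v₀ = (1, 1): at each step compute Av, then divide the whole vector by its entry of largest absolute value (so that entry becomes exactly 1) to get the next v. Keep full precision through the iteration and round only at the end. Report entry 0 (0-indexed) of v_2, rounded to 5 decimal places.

0.72414

Av0 = (9.000000, 13.000000); divide by 13.000000 → v1 = (0.692308, 1.000000)
Av1 = (8.076923, 11.153846); divide by 11.153846 → v2 = (0.724138, 1.000000)
Requested entry of v2: 105/145 = 0.72414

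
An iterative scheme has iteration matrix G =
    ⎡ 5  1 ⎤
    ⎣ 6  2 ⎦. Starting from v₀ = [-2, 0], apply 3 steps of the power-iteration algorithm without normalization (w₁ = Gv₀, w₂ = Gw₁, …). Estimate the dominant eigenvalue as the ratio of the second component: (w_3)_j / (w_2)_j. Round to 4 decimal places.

λ ≈ 6.4286

w1 = Gv₀ = (5·(-2) + 1·0; 6·(-2) + 2·0) = (-10, -12)
w2 = Gw1 = (5·(-10) + 1·(-12); 6·(-10) + 2·(-12)) = (-62, -84)
w3 = Gw2 = (-394, -540)
Ratio at component: -540 / -84 = 6.4286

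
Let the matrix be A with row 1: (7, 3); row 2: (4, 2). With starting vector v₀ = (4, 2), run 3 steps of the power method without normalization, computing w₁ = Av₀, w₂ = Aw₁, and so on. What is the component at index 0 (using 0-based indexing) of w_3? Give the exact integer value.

w1 = Av₀ = (7·4 + 3·2; 4·4 + 2·2) = (34, 20)
w2 = Aw1 = (7·34 + 3·20; 4·34 + 2·20) = (298, 176)
w3 = Aw2 = (2614, 1544)
The requested component of w3 is 2614.

2614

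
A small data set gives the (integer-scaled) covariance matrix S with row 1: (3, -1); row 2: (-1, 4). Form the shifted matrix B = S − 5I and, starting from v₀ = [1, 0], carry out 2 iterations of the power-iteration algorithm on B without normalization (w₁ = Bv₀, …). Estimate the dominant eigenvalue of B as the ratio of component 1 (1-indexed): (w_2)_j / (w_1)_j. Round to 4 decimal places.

-2.5000

B = S − 5I has rows (-2, -1); (-1, -1)
w1 = Bv₀ = ((-2)·1 + (-1)·0; (-1)·1 + (-1)·0) = (-2, -1)
w2 = Bw1 = ((-2)·(-2) + (-1)·(-1); (-1)·(-2) + (-1)·(-1)) = (5, 3)
Ratio: 5/-2 = -2.5000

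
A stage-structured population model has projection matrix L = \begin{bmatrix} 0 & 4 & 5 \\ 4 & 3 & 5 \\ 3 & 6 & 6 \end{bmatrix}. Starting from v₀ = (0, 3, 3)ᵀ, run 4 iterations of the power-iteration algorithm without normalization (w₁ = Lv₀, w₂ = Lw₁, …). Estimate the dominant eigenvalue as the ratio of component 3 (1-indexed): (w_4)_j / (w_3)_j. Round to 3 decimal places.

w1 = Lv₀ = (27, 24, 36)
w2 = Lw1 = (276, 360, 441)
w3 = Lw2 = (3645, 4389, 5634)
w4 = Lw3 = (45726, 55917, 71073)
Ratio at component: 71073 / 5634 = 12.615

λ ≈ 12.615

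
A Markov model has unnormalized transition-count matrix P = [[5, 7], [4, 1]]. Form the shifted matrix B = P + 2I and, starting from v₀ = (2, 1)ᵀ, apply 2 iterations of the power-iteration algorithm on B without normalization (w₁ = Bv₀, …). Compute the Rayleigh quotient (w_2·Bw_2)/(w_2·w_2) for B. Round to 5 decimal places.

B = P + 2I has rows (7, 7); (4, 3)
w1 = Bv₀ = (21, 11)
w2 = Bw1 = (224, 117)
Bw2 = (2387, 1247)
w2·Bw2 = 680587; w2·w2 = 63865; μ ≈ 680587/63865 = 10.65665

μ ≈ 10.65665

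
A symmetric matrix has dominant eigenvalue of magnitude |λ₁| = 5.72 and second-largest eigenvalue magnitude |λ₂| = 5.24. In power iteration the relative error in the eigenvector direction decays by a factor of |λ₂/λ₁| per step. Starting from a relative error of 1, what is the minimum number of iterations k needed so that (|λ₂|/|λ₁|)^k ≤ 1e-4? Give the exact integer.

|λ₂/λ₁| = 5.24/5.72 = 0.91608
Need k ≥ ln(1e-4) / ln(0.91608) = -9.2103 / -0.0876 ≈ 105.084
Smallest integer k satisfying the bound: 106

106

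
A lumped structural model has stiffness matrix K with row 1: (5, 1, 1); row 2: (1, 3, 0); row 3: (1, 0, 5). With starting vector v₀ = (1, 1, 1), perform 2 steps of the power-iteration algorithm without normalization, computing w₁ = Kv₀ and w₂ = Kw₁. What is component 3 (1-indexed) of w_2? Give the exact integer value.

37

w1 = Kv₀ = (5·1 + 1·1 + 1·1; 1·1 + 3·1 + 0·1; 1·1 + 0·1 + 5·1) = (7, 4, 6)
w2 = Kw1 = (5·7 + 1·4 + 1·6; 1·7 + 3·4 + 0·6; 1·7 + 0·4 + 5·6) = (45, 19, 37)
The requested component of w2 is 37.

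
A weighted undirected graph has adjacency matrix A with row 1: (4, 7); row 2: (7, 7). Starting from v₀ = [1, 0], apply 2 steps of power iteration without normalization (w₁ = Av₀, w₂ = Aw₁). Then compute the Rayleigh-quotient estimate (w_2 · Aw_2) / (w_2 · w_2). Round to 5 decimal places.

w1 = Av₀ = (4, 7)
w2 = Aw1 = (65, 77)
Aw2 = (799, 994)
w2·Aw2 = 65·799 + 77·994 = 128473; w2·w2 = 65·65 + 77·77 = 10154
λ ≈ 128473/10154 = 12.65245

12.65245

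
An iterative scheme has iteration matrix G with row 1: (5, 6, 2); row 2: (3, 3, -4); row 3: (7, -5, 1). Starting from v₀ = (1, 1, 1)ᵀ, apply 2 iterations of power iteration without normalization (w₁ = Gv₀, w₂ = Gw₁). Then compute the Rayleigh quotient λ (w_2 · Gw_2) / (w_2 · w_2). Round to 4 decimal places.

λ ≈ 7.1318

w1 = Gv₀ = (13, 2, 3)
w2 = Gw1 = (83, 33, 84)
Gw2 = (781, 12, 500)
w2·Gw2 = 83·781 + 33·12 + 84·500 = 107219; w2·w2 = 83·83 + 33·33 + 84·84 = 15034
λ ≈ 107219/15034 = 7.1318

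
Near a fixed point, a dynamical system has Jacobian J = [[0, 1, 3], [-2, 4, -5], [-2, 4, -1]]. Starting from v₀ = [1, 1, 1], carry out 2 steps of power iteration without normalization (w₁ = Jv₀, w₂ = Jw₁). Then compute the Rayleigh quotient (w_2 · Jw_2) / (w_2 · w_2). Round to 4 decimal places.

1.4390

w1 = Jv₀ = (0·1 + 1·1 + 3·1; (-2)·1 + 4·1 + (-5)·1; (-2)·1 + 4·1 + (-1)·1) = (4, -3, 1)
w2 = Jw1 = (0·4 + 1·(-3) + 3·1; (-2)·4 + 4·(-3) + (-5)·1; (-2)·4 + 4·(-3) + (-1)·1) = (0, -25, -21)
Jw2 = (-88, 5, -79)
w2·Jw2 = 0·(-88) + (-25)·5 + (-21)·(-79) = 1534; w2·w2 = 0·0 + (-25)·(-25) + (-21)·(-21) = 1066
λ ≈ 1534/1066 = 1.4390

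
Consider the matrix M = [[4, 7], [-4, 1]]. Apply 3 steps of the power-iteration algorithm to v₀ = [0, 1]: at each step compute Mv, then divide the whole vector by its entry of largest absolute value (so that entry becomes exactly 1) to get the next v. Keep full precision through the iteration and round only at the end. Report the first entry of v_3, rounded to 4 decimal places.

0.2934

Mv0 = (7.00000, 1.00000); divide by 7.00000 → v1 = (1.00000, 0.14286)
Mv1 = (5.00000, -3.85714); divide by 5.00000 → v2 = (1.00000, -0.77143)
Mv2 = (-1.40000, -4.77143); divide by -4.77143 → v3 = (0.29341, 1.00000)
Requested entry of v3: -49/-167 = 0.2934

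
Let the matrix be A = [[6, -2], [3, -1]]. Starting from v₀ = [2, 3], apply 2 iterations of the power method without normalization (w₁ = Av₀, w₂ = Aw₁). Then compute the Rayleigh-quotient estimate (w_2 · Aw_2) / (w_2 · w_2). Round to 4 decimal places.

w1 = Av₀ = (6, 3)
w2 = Aw1 = (30, 15)
Aw2 = (150, 75)
w2·Aw2 = 30·150 + 15·75 = 5625; w2·w2 = 30·30 + 15·15 = 1125
λ ≈ 5625/1125 = 5.0000

5.0000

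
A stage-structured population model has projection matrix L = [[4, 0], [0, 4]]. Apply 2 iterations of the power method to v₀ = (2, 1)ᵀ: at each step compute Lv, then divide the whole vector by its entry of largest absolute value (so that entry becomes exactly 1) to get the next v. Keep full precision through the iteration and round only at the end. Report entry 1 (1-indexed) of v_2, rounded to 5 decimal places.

1.00000

Lv0 = (8.000000, 4.000000); divide by 8.000000 → v1 = (1.000000, 0.500000)
Lv1 = (4.000000, 2.000000); divide by 4.000000 → v2 = (1.000000, 0.500000)
Requested entry of v2: 32/32 = 1.00000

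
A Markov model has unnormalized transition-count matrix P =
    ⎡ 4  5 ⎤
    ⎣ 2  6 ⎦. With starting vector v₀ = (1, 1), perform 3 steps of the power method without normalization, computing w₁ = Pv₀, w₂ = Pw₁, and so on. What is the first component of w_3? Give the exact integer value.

w1 = Pv₀ = (4·1 + 5·1; 2·1 + 6·1) = (9, 8)
w2 = Pw1 = (4·9 + 5·8; 2·9 + 6·8) = (76, 66)
w3 = Pw2 = (634, 548)
The requested component of w3 is 634.

634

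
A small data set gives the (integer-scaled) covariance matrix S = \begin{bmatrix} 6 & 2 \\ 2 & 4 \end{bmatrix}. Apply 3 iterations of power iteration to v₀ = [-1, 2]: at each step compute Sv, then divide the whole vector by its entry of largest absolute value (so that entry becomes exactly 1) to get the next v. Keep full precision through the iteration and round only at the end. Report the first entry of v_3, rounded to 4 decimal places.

Sv0 = (-2.00000, 6.00000); divide by 6.00000 → v1 = (-0.33333, 1.00000)
Sv1 = (0.00000, 3.33333); divide by 3.33333 → v2 = (0.00000, 1.00000)
Sv2 = (2.00000, 4.00000); divide by 4.00000 → v3 = (0.50000, 1.00000)
Requested entry of v3: 40/80 = 0.5000

0.5000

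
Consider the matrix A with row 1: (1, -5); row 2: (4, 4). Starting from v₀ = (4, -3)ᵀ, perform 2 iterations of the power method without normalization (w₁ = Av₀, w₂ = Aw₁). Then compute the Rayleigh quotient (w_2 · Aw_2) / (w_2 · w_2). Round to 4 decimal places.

w1 = Av₀ = (1·4 + (-5)·(-3); 4·4 + 4·(-3)) = (19, 4)
w2 = Aw1 = (1·19 + (-5)·4; 4·19 + 4·4) = (-1, 92)
Aw2 = (-461, 364)
w2·Aw2 = (-1)·(-461) + 92·364 = 33949; w2·w2 = (-1)·(-1) + 92·92 = 8465
λ ≈ 33949/8465 = 4.0105

4.0105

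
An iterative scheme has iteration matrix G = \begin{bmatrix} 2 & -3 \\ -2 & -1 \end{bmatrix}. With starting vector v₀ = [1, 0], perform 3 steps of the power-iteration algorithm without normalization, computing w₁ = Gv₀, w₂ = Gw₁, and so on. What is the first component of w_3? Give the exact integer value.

w1 = Gv₀ = (2, -2)
w2 = Gw1 = (10, -2)
w3 = Gw2 = (26, -18)
The requested component of w3 is 26.

26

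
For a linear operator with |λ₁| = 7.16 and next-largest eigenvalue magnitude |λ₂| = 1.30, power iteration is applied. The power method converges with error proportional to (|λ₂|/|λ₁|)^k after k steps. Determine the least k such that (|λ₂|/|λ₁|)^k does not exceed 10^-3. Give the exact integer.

5

|λ₂/λ₁| = 1.30/7.16 = 0.18156
Need k ≥ ln(10^-3) / ln(0.18156) = -6.9078 / -1.7061 ≈ 4.049
Smallest integer k satisfying the bound: 5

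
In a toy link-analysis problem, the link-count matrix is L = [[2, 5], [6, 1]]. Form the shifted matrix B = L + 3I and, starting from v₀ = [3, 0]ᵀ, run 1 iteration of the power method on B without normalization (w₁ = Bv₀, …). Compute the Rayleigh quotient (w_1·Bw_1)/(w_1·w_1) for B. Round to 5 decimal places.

9.81967

B = L + 3I has rows (5, 5); (6, 4)
w1 = Bv₀ = (15, 18)
Bw1 = (165, 162)
w1·Bw1 = 5391; w1·w1 = 549; μ ≈ 5391/549 = 9.81967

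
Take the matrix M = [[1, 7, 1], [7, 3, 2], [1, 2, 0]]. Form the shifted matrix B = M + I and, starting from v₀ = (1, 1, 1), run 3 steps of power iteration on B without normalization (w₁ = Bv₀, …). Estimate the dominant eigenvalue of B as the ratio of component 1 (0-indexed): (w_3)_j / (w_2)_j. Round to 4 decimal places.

B = M + I has rows (2, 7, 1); (7, 4, 2); (1, 2, 1)
w1 = Bv₀ = (2·1 + 7·1 + 1·1; 7·1 + 4·1 + 2·1; 1·1 + 2·1 + 1·1) = (10, 13, 4)
w2 = Bw1 = (2·10 + 7·13 + 1·4; 7·10 + 4·13 + 2·4; 1·10 + 2·13 + 1·4) = (115, 130, 40)
w3 = Bw2 = (1180, 1405, 415)
Ratio: 1405/130 = 10.8077

μ ≈ 10.8077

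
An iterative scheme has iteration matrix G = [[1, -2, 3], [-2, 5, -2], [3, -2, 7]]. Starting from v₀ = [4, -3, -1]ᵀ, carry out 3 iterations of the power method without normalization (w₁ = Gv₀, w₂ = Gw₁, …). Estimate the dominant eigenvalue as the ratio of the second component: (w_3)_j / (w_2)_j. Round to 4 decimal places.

w1 = Gv₀ = (1·4 + (-2)·(-3) + 3·(-1); (-2)·4 + 5·(-3) + (-2)·(-1); 3·4 + (-2)·(-3) + 7·(-1)) = (7, -21, 11)
w2 = Gw1 = (1·7 + (-2)·(-21) + 3·11; (-2)·7 + 5·(-21) + (-2)·11; 3·7 + (-2)·(-21) + 7·11) = (82, -141, 140)
w3 = Gw2 = (784, -1149, 1508)
Ratio at component: -1149 / -141 = 8.1489

λ ≈ 8.1489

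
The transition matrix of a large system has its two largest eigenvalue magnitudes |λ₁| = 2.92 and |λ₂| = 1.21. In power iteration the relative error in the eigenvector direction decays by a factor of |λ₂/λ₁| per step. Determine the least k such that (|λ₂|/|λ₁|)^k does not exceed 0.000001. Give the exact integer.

|λ₂/λ₁| = 1.21/2.92 = 0.41438
Need k ≥ ln(0.000001) / ln(0.41438) = -13.8155 / -0.8810 ≈ 15.682
Smallest integer k satisfying the bound: 16

16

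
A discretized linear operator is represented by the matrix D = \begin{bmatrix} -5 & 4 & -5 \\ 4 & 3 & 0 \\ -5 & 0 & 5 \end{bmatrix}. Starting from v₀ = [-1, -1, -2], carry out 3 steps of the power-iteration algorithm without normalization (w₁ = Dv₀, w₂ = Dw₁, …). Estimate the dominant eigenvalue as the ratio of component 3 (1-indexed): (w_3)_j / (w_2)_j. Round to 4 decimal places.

w1 = Dv₀ = ((-5)·(-1) + 4·(-1) + (-5)·(-2); 4·(-1) + 3·(-1) + 0·(-2); (-5)·(-1) + 0·(-1) + 5·(-2)) = (11, -7, -5)
w2 = Dw1 = ((-5)·11 + 4·(-7) + (-5)·(-5); 4·11 + 3·(-7) + 0·(-5); (-5)·11 + 0·(-7) + 5·(-5)) = (-58, 23, -80)
w3 = Dw2 = (782, -163, -110)
Ratio at component: -110 / -80 = 1.3750

λ ≈ 1.3750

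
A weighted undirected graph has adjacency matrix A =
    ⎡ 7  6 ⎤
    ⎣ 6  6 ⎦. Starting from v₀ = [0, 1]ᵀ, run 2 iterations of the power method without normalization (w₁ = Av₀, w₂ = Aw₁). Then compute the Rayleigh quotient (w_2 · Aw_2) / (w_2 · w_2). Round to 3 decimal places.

λ ≈ 12.521

w1 = Av₀ = (7·0 + 6·1; 6·0 + 6·1) = (6, 6)
w2 = Aw1 = (7·6 + 6·6; 6·6 + 6·6) = (78, 72)
Aw2 = (978, 900)
w2·Aw2 = 78·978 + 72·900 = 141084; w2·w2 = 78·78 + 72·72 = 11268
λ ≈ 141084/11268 = 12.521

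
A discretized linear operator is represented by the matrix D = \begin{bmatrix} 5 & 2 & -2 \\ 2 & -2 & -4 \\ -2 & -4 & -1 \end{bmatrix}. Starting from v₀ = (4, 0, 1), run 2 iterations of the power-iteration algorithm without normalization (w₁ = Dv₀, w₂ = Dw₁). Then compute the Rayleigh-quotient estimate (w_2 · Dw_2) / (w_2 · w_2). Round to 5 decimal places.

w1 = Dv₀ = (18, 4, -9)
w2 = Dw1 = (116, 64, -43)
Dw2 = (794, 276, -445)
w2·Dw2 = 116·794 + 64·276 + (-43)·(-445) = 128903; w2·w2 = 116·116 + 64·64 + (-43)·(-43) = 19401
λ ≈ 128903/19401 = 6.64414

λ ≈ 6.64414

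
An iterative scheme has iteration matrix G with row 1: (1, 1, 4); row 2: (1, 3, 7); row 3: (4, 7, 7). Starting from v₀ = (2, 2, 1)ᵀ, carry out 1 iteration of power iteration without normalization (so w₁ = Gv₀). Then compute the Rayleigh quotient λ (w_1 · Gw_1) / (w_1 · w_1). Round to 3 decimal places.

13.108

w1 = Gv₀ = (1·2 + 1·2 + 4·1; 1·2 + 3·2 + 7·1; 4·2 + 7·2 + 7·1) = (8, 15, 29)
Gw1 = (139, 256, 340)
w1·Gw1 = 8·139 + 15·256 + 29·340 = 14812; w1·w1 = 8·8 + 15·15 + 29·29 = 1130
λ ≈ 14812/1130 = 13.108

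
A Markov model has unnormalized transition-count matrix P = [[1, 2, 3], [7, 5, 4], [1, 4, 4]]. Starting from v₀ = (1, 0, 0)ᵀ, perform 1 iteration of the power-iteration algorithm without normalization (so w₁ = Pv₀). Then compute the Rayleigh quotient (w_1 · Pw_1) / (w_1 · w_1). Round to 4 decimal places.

w1 = Pv₀ = (1·1 + 2·0 + 3·0; 7·1 + 5·0 + 4·0; 1·1 + 4·0 + 4·0) = (1, 7, 1)
Pw1 = (18, 46, 33)
w1·Pw1 = 1·18 + 7·46 + 1·33 = 373; w1·w1 = 1·1 + 7·7 + 1·1 = 51
λ ≈ 373/51 = 7.3137

7.3137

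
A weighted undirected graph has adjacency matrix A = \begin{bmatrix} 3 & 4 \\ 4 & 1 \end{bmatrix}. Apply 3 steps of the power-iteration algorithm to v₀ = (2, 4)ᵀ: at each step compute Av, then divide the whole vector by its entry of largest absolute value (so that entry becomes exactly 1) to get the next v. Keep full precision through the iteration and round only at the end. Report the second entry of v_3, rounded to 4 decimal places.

Av0 = (22.00000, 12.00000); divide by 22.00000 → v1 = (1.00000, 0.54545)
Av1 = (5.18182, 4.54545); divide by 5.18182 → v2 = (1.00000, 0.87719)
Av2 = (6.50877, 4.87719); divide by 6.50877 → v3 = (1.00000, 0.74933)
Requested entry of v3: 556/742 = 0.7493

0.7493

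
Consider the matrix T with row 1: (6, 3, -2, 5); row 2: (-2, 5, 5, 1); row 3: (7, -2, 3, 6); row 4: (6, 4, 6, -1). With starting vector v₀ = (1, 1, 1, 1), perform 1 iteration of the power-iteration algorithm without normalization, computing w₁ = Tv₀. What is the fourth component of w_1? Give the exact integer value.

15

w1 = Tv₀ = (12, 9, 14, 15)
The requested component of w1 is 15.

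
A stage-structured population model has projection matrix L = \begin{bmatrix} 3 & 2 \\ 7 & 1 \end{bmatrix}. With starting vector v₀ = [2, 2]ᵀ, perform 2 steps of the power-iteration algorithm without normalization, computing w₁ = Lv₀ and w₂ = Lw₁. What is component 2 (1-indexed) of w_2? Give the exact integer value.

w1 = Lv₀ = (3·2 + 2·2; 7·2 + 1·2) = (10, 16)
w2 = Lw1 = (3·10 + 2·16; 7·10 + 1·16) = (62, 86)
The requested component of w2 is 86.

86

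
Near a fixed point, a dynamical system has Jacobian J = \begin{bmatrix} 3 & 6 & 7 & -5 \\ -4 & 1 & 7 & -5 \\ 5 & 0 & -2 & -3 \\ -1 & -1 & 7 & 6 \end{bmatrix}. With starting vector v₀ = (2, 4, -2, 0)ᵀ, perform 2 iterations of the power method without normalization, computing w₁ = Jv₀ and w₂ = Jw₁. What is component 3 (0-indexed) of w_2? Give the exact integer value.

-20

w1 = Jv₀ = (3·2 + 6·4 + 7·(-2) + (-5)·0; (-4)·2 + 1·4 + 7·(-2) + (-5)·0; 5·2 + 0·4 + (-2)·(-2) + (-3)·0; (-1)·2 + (-1)·4 + 7·(-2) + 6·0) = (16, -18, 14, -20)
w2 = Jw1 = (3·16 + 6·(-18) + 7·14 + (-5)·(-20); (-4)·16 + 1·(-18) + 7·14 + (-5)·(-20); 5·16 + 0·(-18) + (-2)·14 + (-3)·(-20); (-1)·16 + (-1)·(-18) + 7·14 + 6·(-20)) = (138, 116, 112, -20)
The requested component of w2 is -20.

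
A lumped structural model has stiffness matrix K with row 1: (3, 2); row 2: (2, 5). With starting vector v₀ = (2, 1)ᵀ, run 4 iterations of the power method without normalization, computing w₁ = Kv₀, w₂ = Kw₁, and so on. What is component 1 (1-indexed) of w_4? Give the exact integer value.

w1 = Kv₀ = (8, 9)
w2 = Kw1 = (42, 61)
w3 = Kw2 = (248, 389)
w4 = Kw3 = (1522, 2441)
The requested component of w4 is 1522.

1522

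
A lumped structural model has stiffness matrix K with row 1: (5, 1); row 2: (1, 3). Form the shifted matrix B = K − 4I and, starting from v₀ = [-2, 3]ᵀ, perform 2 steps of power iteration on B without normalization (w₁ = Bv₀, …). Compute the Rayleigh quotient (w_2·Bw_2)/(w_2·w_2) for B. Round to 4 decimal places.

B = K − 4I has rows (1, 1); (1, -1)
w1 = Bv₀ = (1, -5)
w2 = Bw1 = (-4, 6)
Bw2 = (2, -10)
w2·Bw2 = -68; w2·w2 = 52; μ ≈ -68/52 = -1.3077

μ ≈ -1.3077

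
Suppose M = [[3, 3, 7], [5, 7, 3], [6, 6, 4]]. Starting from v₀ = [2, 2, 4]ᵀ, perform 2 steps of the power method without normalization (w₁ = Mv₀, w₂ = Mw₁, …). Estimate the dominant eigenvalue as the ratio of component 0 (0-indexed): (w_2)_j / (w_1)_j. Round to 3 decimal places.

w1 = Mv₀ = (3·2 + 3·2 + 7·4; 5·2 + 7·2 + 3·4; 6·2 + 6·2 + 4·4) = (40, 36, 40)
w2 = Mw1 = (3·40 + 3·36 + 7·40; 5·40 + 7·36 + 3·40; 6·40 + 6·36 + 4·40) = (508, 572, 616)
Ratio at component: 508 / 40 = 12.700

12.700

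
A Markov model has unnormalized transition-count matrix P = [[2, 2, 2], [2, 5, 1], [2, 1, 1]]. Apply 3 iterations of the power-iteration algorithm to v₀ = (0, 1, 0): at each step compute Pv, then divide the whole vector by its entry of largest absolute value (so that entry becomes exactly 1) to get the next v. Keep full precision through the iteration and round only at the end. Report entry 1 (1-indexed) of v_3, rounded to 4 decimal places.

0.5833

Pv0 = (2.00000, 5.00000, 1.00000); divide by 5.00000 → v1 = (0.40000, 1.00000, 0.20000)
Pv1 = (3.20000, 6.00000, 2.00000); divide by 6.00000 → v2 = (0.53333, 1.00000, 0.33333)
Pv2 = (3.73333, 6.40000, 2.40000); divide by 6.40000 → v3 = (0.58333, 1.00000, 0.37500)
Requested entry of v3: 112/192 = 0.5833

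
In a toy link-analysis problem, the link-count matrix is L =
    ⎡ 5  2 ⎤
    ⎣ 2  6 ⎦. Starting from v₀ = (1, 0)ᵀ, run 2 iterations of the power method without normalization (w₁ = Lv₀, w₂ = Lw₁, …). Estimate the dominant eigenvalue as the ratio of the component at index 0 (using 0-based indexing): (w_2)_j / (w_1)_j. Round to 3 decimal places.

5.800

w1 = Lv₀ = (5·1 + 2·0; 2·1 + 6·0) = (5, 2)
w2 = Lw1 = (5·5 + 2·2; 2·5 + 6·2) = (29, 22)
Ratio at component: 29 / 5 = 5.800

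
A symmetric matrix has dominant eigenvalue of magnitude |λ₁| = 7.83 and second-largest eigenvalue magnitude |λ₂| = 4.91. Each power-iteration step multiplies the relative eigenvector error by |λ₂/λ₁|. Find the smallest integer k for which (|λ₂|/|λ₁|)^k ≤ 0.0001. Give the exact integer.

20

|λ₂/λ₁| = 4.91/7.83 = 0.62708
Need k ≥ ln(0.0001) / ln(0.62708) = -9.2103 / -0.4667 ≈ 19.736
Smallest integer k satisfying the bound: 20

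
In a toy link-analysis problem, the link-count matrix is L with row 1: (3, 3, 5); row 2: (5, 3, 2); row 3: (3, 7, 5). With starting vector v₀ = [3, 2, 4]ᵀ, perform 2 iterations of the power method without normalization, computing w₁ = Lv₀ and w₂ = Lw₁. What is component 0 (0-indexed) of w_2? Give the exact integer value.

407

w1 = Lv₀ = (3·3 + 3·2 + 5·4; 5·3 + 3·2 + 2·4; 3·3 + 7·2 + 5·4) = (35, 29, 43)
w2 = Lw1 = (3·35 + 3·29 + 5·43; 5·35 + 3·29 + 2·43; 3·35 + 7·29 + 5·43) = (407, 348, 523)
The requested component of w2 is 407.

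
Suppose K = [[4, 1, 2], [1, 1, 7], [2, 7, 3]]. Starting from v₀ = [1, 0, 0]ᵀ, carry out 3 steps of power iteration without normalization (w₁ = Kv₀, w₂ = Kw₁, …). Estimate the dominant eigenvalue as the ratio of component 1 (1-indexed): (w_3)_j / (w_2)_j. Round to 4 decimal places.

λ ≈ 6.9048

w1 = Kv₀ = (4·1 + 1·0 + 2·0; 1·1 + 1·0 + 7·0; 2·1 + 7·0 + 3·0) = (4, 1, 2)
w2 = Kw1 = (4·4 + 1·1 + 2·2; 1·4 + 1·1 + 7·2; 2·4 + 7·1 + 3·2) = (21, 19, 21)
w3 = Kw2 = (145, 187, 238)
Ratio at component: 145 / 21 = 6.9048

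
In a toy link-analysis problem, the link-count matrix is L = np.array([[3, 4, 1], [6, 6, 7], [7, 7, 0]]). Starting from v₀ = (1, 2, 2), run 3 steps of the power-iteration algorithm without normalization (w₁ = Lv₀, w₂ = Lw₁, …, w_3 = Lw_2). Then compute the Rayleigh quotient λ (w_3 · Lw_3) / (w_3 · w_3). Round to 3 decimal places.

λ ≈ 13.761

w1 = Lv₀ = (3·1 + 4·2 + 1·2; 6·1 + 6·2 + 7·2; 7·1 + 7·2 + 0·2) = (13, 32, 21)
w2 = Lw1 = (3·13 + 4·32 + 1·21; 6·13 + 6·32 + 7·21; 7·13 + 7·32 + 0·21) = (188, 417, 315)
w3 = Lw2 = (2547, 5835, 4235)
Lw3 = (35216, 79937, 58674)
w3·Lw3 = 2547·35216 + 5835·79937 + 4235·58674 = 804611937; w3·w3 = 2547·2547 + 5835·5835 + 4235·4235 = 58469659
λ ≈ 804611937/58469659 = 13.761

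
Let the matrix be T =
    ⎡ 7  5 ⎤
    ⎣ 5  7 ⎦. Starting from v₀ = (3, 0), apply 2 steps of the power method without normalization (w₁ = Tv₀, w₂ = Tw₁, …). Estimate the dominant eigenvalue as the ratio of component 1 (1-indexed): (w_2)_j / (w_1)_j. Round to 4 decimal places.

w1 = Tv₀ = (21, 15)
w2 = Tw1 = (222, 210)
Ratio at component: 222 / 21 = 10.5714

10.5714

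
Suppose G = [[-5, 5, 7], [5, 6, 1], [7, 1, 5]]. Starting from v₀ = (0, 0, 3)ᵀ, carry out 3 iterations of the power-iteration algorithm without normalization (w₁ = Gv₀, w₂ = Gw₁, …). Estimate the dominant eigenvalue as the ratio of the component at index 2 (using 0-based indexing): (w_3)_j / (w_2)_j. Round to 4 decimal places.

λ ≈ 6.0800

w1 = Gv₀ = ((-5)·0 + 5·0 + 7·3; 5·0 + 6·0 + 1·3; 7·0 + 1·0 + 5·3) = (21, 3, 15)
w2 = Gw1 = ((-5)·21 + 5·3 + 7·15; 5·21 + 6·3 + 1·15; 7·21 + 1·3 + 5·15) = (15, 138, 225)
w3 = Gw2 = (2190, 1128, 1368)
Ratio at component: 1368 / 225 = 6.0800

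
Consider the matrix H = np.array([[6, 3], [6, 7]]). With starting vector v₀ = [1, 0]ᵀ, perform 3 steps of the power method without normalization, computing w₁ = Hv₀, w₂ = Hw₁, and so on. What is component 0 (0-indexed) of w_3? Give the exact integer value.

w1 = Hv₀ = (6·1 + 3·0; 6·1 + 7·0) = (6, 6)
w2 = Hw1 = (6·6 + 3·6; 6·6 + 7·6) = (54, 78)
w3 = Hw2 = (558, 870)
The requested component of w3 is 558.

558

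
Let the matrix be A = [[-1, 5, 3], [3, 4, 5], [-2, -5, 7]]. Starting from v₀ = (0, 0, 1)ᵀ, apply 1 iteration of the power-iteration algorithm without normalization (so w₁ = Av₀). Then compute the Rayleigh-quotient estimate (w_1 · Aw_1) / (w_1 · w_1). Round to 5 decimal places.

λ ≈ 6.92771

w1 = Av₀ = ((-1)·0 + 5·0 + 3·1; 3·0 + 4·0 + 5·1; (-2)·0 + (-5)·0 + 7·1) = (3, 5, 7)
Aw1 = (43, 64, 18)
w1·Aw1 = 3·43 + 5·64 + 7·18 = 575; w1·w1 = 3·3 + 5·5 + 7·7 = 83
λ ≈ 575/83 = 6.92771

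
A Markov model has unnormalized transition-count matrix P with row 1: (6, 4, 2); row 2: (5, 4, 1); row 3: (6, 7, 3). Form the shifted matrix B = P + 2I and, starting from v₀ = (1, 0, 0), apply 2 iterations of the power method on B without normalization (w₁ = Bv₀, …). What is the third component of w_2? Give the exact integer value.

B = P + 2I has rows (8, 4, 2); (5, 6, 1); (6, 7, 5)
w1 = Bv₀ = (8·1 + 4·0 + 2·0; 5·1 + 6·0 + 1·0; 6·1 + 7·0 + 5·0) = (8, 5, 6)
w2 = Bw1 = (8·8 + 4·5 + 2·6; 5·8 + 6·5 + 1·6; 6·8 + 7·5 + 5·6) = (96, 76, 113)
Requested component of w2: 113

113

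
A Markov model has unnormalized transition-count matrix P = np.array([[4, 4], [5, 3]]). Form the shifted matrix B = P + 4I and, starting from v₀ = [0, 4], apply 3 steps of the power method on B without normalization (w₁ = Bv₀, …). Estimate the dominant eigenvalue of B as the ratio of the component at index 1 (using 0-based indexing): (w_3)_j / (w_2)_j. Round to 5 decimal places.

11.34783

B = P + 4I has rows (8, 4); (5, 7)
w1 = Bv₀ = (8·0 + 4·4; 5·0 + 7·4) = (16, 28)
w2 = Bw1 = (8·16 + 4·28; 5·16 + 7·28) = (240, 276)
w3 = Bw2 = (3024, 3132)
Ratio: 3132/276 = 11.34783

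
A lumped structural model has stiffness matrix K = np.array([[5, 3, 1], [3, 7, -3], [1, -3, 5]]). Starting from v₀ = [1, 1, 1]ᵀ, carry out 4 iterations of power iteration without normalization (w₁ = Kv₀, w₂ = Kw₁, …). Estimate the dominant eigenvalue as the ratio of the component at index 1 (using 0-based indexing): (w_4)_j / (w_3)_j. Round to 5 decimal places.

λ ≈ 9.99550

w1 = Kv₀ = (5·1 + 3·1 + 1·1; 3·1 + 7·1 + (-3)·1; 1·1 + (-3)·1 + 5·1) = (9, 7, 3)
w2 = Kw1 = (5·9 + 3·7 + 1·3; 3·9 + 7·7 + (-3)·3; 1·9 + (-3)·7 + 5·3) = (69, 67, 3)
w3 = Kw2 = (549, 667, -117)
w4 = Kw3 = (4629, 6667, -2037)
Ratio at component: 6667 / 667 = 9.99550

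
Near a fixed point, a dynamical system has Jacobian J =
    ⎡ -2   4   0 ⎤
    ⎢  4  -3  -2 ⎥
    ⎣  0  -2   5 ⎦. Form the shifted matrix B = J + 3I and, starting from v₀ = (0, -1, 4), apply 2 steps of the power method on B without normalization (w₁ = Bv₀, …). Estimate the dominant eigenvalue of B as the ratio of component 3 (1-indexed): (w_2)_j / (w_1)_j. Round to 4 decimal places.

B = J + 3I has rows (1, 4, 0); (4, 0, -2); (0, -2, 8)
w1 = Bv₀ = (1·0 + 4·(-1) + 0·4; 4·0 + 0·(-1) + (-2)·4; 0·0 + (-2)·(-1) + 8·4) = (-4, -8, 34)
w2 = Bw1 = (1·(-4) + 4·(-8) + 0·34; 4·(-4) + 0·(-8) + (-2)·34; 0·(-4) + (-2)·(-8) + 8·34) = (-36, -84, 288)
Ratio: 288/34 = 8.4706

μ ≈ 8.4706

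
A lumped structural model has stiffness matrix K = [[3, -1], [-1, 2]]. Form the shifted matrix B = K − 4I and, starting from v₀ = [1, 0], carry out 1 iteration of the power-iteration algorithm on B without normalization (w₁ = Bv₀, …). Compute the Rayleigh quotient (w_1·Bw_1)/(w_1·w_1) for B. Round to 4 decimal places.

μ ≈ -2.5000

B = K − 4I has rows (-1, -1); (-1, -2)
w1 = Bv₀ = ((-1)·1 + (-1)·0; (-1)·1 + (-2)·0) = (-1, -1)
Bw1 = (2, 3)
w1·Bw1 = -5; w1·w1 = 2; μ ≈ -5/2 = -2.5000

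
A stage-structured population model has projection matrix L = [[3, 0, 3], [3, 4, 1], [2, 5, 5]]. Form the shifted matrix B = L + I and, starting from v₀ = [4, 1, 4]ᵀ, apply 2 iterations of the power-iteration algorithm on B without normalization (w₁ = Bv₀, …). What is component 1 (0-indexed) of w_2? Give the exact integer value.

B = L + I has rows (4, 0, 3); (3, 5, 1); (2, 5, 6)
w1 = Bv₀ = (28, 21, 37)
w2 = Bw1 = (223, 226, 383)
Requested component of w2: 226

226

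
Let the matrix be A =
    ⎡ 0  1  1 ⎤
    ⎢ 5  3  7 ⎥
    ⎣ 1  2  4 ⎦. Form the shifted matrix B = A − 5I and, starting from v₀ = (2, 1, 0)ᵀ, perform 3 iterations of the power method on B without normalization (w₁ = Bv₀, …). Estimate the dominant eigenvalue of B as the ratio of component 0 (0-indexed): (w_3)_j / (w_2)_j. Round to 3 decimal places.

μ ≈ -5.526

B = A − 5I has rows (-5, 1, 1); (5, -2, 7); (1, 2, -1)
w1 = Bv₀ = (-9, 8, 4)
w2 = Bw1 = (57, -33, 3)
w3 = Bw2 = (-315, 372, -12)
Ratio: -315/57 = -5.526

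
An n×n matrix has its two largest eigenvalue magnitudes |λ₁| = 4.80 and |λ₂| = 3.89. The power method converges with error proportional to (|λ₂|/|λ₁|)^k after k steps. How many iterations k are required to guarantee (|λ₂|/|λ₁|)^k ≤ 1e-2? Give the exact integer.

|λ₂/λ₁| = 3.89/4.80 = 0.81042
Need k ≥ ln(1e-2) / ln(0.81042) = -4.6052 / -0.2102 ≈ 21.908
Smallest integer k satisfying the bound: 22

22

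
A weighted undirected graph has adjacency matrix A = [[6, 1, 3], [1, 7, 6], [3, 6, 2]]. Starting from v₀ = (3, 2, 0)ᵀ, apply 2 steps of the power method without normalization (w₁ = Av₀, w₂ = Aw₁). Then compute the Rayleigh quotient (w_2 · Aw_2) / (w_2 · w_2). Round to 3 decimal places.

λ ≈ 11.949

w1 = Av₀ = (6·3 + 1·2 + 3·0; 1·3 + 7·2 + 6·0; 3·3 + 6·2 + 2·0) = (20, 17, 21)
w2 = Aw1 = (6·20 + 1·17 + 3·21; 1·20 + 7·17 + 6·21; 3·20 + 6·17 + 2·21) = (200, 265, 204)
Aw2 = (2077, 3279, 2598)
w2·Aw2 = 200·2077 + 265·3279 + 204·2598 = 1814327; w2·w2 = 200·200 + 265·265 + 204·204 = 151841
λ ≈ 1814327/151841 = 11.949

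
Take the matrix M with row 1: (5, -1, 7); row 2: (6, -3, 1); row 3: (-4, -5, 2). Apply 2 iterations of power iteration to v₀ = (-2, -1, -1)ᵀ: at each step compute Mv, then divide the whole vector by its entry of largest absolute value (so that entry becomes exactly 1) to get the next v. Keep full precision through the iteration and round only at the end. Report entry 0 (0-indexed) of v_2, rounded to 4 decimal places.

0.0515

Mv0 = (-16.00000, -10.00000, 11.00000); divide by -16.00000 → v1 = (1.00000, 0.62500, -0.68750)
Mv1 = (-0.43750, 3.43750, -8.50000); divide by -8.50000 → v2 = (0.05147, -0.40441, 1.00000)
Requested entry of v2: 7/136 = 0.0515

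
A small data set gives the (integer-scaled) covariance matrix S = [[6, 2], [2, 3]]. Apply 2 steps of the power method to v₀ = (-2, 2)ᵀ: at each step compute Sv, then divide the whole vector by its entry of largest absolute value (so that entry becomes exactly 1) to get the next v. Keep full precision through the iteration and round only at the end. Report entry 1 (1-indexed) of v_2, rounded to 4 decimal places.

1.0000

Sv0 = (-8.00000, 2.00000); divide by -8.00000 → v1 = (1.00000, -0.25000)
Sv1 = (5.50000, 1.25000); divide by 5.50000 → v2 = (1.00000, 0.22727)
Requested entry of v2: -44/-44 = 1.0000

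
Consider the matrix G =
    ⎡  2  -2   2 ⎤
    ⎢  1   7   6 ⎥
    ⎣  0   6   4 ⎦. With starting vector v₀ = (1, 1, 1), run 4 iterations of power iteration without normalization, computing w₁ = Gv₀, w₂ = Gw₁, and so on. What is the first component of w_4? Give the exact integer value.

w1 = Gv₀ = (2, 14, 10)
w2 = Gw1 = (-4, 160, 124)
w3 = Gw2 = (-80, 1860, 1456)
w4 = Gw3 = (-968, 21676, 16984)
The requested component of w4 is -968.

-968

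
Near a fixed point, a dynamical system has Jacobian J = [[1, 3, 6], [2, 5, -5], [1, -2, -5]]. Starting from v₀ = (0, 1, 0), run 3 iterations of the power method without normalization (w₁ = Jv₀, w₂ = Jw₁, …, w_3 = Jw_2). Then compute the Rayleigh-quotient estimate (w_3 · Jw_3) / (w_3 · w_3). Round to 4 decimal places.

λ ≈ 5.2017

w1 = Jv₀ = (1·0 + 3·1 + 6·0; 2·0 + 5·1 + (-5)·0; 1·0 + (-2)·1 + (-5)·0) = (3, 5, -2)
w2 = Jw1 = (1·3 + 3·5 + 6·(-2); 2·3 + 5·5 + (-5)·(-2); 1·3 + (-2)·5 + (-5)·(-2)) = (6, 41, 3)
w3 = Jw2 = (147, 202, -91)
Jw3 = (207, 1759, 198)
w3·Jw3 = 147·207 + 202·1759 + (-91)·198 = 367729; w3·w3 = 147·147 + 202·202 + (-91)·(-91) = 70694
λ ≈ 367729/70694 = 5.2017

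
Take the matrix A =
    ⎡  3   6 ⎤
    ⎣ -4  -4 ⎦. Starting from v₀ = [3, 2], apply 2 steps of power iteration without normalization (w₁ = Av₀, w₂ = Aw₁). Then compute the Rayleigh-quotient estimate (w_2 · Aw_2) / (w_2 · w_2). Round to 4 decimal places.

λ ≈ 3.1054

w1 = Av₀ = (21, -20)
w2 = Aw1 = (-57, -4)
Aw2 = (-195, 244)
w2·Aw2 = (-57)·(-195) + (-4)·244 = 10139; w2·w2 = (-57)·(-57) + (-4)·(-4) = 3265
λ ≈ 10139/3265 = 3.1054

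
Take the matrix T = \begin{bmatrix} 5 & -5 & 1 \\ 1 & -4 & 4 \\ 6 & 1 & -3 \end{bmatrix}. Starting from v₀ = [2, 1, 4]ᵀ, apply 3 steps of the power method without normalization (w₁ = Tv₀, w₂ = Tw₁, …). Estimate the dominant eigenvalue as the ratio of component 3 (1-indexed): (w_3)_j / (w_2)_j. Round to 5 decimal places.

w1 = Tv₀ = (5·2 + (-5)·1 + 1·4; 1·2 + (-4)·1 + 4·4; 6·2 + 1·1 + (-3)·4) = (9, 14, 1)
w2 = Tw1 = (5·9 + (-5)·14 + 1·1; 1·9 + (-4)·14 + 4·1; 6·9 + 1·14 + (-3)·1) = (-24, -43, 65)
w3 = Tw2 = (160, 408, -382)
Ratio at component: -382 / 65 = -5.87692

-5.87692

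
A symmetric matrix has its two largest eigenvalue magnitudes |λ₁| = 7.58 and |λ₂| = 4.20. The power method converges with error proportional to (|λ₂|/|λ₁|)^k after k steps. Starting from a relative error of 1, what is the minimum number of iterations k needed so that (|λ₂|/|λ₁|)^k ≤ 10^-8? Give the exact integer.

32

|λ₂/λ₁| = 4.20/7.58 = 0.55409
Need k ≥ ln(10^-8) / ln(0.55409) = -18.4207 / -0.5904 ≈ 31.199
Smallest integer k satisfying the bound: 32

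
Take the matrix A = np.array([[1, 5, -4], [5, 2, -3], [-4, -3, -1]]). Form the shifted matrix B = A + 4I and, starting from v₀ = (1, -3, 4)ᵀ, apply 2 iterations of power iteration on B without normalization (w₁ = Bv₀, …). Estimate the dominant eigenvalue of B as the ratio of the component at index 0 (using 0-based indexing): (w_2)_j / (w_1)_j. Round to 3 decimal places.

μ ≈ 12.423

B = A + 4I has rows (5, 5, -4); (5, 6, -3); (-4, -3, 3)
w1 = Bv₀ = (-26, -25, 17)
w2 = Bw1 = (-323, -331, 230)
Ratio: -323/-26 = 12.423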